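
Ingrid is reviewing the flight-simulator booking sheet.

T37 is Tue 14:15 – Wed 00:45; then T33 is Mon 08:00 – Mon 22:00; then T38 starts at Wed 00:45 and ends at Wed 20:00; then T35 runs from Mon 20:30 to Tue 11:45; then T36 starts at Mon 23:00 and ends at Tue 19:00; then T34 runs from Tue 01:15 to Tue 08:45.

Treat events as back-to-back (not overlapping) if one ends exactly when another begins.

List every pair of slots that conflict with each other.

Sorted by start: T33, T35, T36, T34, T37, T38.
T35 starts before T33 ends → T33 and T35 overlap.
T36 starts after T33 ends, so nothing later overlaps T33 either.
T36 starts before T35 ends → T35 and T36 overlap.
T34 starts before T35 ends → T35 and T34 overlap.
T37 starts after T35 ends, so nothing later overlaps T35 either.
T34 starts before T36 ends → T36 and T34 overlap.
T37 starts before T36 ends → T36 and T37 overlap.
T38 starts after T36 ends.
T37 starts after T34 ends, so nothing later overlaps T34 either.
T38 starts exactly when T37 ends (back-to-back, no overlap).

T33 & T35, T34 & T35, T34 & T36, T35 & T36, T36 & T37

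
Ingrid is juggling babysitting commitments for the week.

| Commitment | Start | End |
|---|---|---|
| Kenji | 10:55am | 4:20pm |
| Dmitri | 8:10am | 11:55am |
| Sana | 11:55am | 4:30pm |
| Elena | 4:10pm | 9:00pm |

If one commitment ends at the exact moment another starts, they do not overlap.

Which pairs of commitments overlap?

Sorted by start: Dmitri, Kenji, Sana, Elena.
Kenji starts before Dmitri ends → Dmitri and Kenji overlap.
Sana starts exactly when Dmitri ends (back-to-back, no overlap), so Dmitri has no further overlaps.
Sana starts before Kenji ends → Kenji and Sana overlap.
Elena starts before Kenji ends → Kenji and Elena overlap.
Elena starts before Sana ends → Sana and Elena overlap.

Dmitri & Kenji, Elena & Kenji, Elena & Sana, Kenji & Sana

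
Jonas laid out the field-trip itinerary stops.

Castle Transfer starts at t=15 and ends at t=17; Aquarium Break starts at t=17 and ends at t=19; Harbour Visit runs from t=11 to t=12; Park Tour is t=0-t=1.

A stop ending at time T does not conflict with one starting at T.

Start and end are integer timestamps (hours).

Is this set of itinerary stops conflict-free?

Sorted by start: Park Tour, Harbour Visit, Castle Transfer, Aquarium Break.
Harbour Visit starts after Park Tour ends, so nothing later overlaps Park Tour either.
Castle Transfer starts after Harbour Visit ends, so nothing later overlaps Harbour Visit either.
Aquarium Break starts exactly when Castle Transfer ends (back-to-back, no overlap).
Every pair is clear; the schedule has no overlaps.

Yes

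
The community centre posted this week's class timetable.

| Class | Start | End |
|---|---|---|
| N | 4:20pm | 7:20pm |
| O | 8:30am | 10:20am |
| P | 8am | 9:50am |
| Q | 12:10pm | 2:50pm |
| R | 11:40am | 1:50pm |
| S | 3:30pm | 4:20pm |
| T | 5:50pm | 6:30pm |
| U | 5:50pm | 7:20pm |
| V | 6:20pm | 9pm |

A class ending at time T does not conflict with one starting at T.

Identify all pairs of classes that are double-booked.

N & T, N & U, N & V, O & P, Q & R, T & U, T & V, U & V

Check each pair: they overlap iff neither finishes before the other starts.
Sorted by start: P, O, R, Q, S, N, T, U, V.
O starts before P ends → P and O overlap.
R starts after P ends — done with P.
R starts after O ends — done with O.
Q starts before R ends → R and Q overlap.
S starts after R ends — done with R.
S starts after Q ends — done with Q.
N starts exactly when S ends (back-to-back, no overlap) — done with S.
T starts before N ends → N and T overlap.
U starts before N ends → N and U overlap.
V starts before N ends → N and V overlap.
U starts before T ends → T and U overlap.
V starts before T ends → T and V overlap.
V starts before U ends → U and V overlap.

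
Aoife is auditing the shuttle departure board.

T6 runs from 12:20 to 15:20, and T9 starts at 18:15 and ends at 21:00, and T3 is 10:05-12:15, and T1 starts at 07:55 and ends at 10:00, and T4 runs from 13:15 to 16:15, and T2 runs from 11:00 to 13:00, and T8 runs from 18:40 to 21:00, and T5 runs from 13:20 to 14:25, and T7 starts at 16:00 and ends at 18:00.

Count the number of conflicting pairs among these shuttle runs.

Two intervals overlap when each starts before the other ends.
Sorted by start: T1, T3, T2, T6, T4, T5, T7, T9, T8.
T3 starts after T1 ends, so nothing later overlaps T1 either.
T2 starts before T3 ends → T3 and T2 overlap.
T6 starts after T3 ends, so nothing later overlaps T3 either.
T6 starts before T2 ends → T2 and T6 overlap.
T4 starts after T2 ends, so nothing later overlaps T2 either.
T4 starts before T6 ends → T6 and T4 overlap.
T5 starts before T6 ends → T6 and T5 overlap.
T7 starts after T6 ends, so nothing later overlaps T6 either.
T5 starts before T4 ends → T4 and T5 overlap.
T7 starts before T4 ends → T4 and T7 overlap.
T9 starts after T4 ends, so nothing later overlaps T4 either.
T7 starts after T5 ends, so nothing later overlaps T5 either.
T9 starts after T7 ends, so nothing later overlaps T7 either.
T8 starts before T9 ends → T9 and T8 overlap.
Overlapping pairs: T2 & T3, T2 & T6, T4 & T5, T4 & T6, T4 & T7, T5 & T6, T8 & T9 — 7 in total.

7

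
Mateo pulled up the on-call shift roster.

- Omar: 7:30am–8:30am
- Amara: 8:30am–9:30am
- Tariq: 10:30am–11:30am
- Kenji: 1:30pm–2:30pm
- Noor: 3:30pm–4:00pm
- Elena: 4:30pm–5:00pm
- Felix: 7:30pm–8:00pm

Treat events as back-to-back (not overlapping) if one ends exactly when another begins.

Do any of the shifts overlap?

No

Sorted by start: Omar, Amara, Tariq, Kenji, Noor, Elena, Felix.
Amara starts exactly when Omar ends (back-to-back, no overlap); Omar is clear from here.
Tariq starts after Amara ends; Amara is clear from here.
Kenji starts after Tariq ends; Tariq is clear from here.
Noor starts after Kenji ends; Kenji is clear from here.
Elena starts after Noor ends; Noor is clear from here.
Felix starts after Elena ends.
Every pair is clear; the schedule has no overlaps.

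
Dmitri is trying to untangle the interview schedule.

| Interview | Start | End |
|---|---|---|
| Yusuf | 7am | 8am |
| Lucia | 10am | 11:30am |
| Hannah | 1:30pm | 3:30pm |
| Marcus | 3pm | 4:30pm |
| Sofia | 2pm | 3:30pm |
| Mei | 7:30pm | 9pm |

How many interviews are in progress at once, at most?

3

Sort all start/end points and keep a running count:
7am start Yusuf → 1
8am end Yusuf → 0
10am start Lucia → 1
11:30am end Lucia → 0
1:30pm start Hannah → 1
2pm start Sofia → 2
3pm start Marcus → 3
3:30pm end Hannah → 2
3:30pm end Sofia → 1
4:30pm end Marcus → 0
7:30pm start Mei → 1
9pm end Mei → 0
Peak is 3, at 3pm (Hannah, Marcus, Sofia).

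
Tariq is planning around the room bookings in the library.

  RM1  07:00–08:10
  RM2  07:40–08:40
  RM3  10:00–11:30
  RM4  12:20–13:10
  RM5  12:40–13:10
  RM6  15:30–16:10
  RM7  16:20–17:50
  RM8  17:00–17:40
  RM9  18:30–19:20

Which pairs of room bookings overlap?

RM1 & RM2, RM4 & RM5, RM7 & RM8

Two intervals overlap when each starts before the other ends.
Sorted by start: RM1, RM2, RM3, RM4, RM5, RM6, RM7, RM8, RM9.
RM2 starts before RM1 ends → RM1 and RM2 overlap.
RM3 starts after RM1 ends, so RM1 has no further overlaps.
RM3 starts after RM2 ends, so RM2 has no further overlaps.
RM4 starts after RM3 ends, so RM3 has no further overlaps.
RM5 starts before RM4 ends → RM4 and RM5 overlap.
RM6 starts after RM4 ends, so RM4 has no further overlaps.
RM6 starts after RM5 ends, so RM5 has no further overlaps.
RM7 starts after RM6 ends, so RM6 has no further overlaps.
RM8 starts before RM7 ends → RM7 and RM8 overlap.
RM9 starts after RM7 ends.
RM9 starts after RM8 ends.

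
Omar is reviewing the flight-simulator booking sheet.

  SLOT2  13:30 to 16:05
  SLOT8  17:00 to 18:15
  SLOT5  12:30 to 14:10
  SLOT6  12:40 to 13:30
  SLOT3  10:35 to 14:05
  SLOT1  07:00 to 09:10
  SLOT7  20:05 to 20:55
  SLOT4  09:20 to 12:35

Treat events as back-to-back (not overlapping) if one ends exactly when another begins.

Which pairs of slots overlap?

SLOT2 & SLOT3, SLOT2 & SLOT5, SLOT3 & SLOT4, SLOT3 & SLOT5, SLOT3 & SLOT6, SLOT4 & SLOT5, SLOT5 & SLOT6

Sorted by start: SLOT1, SLOT4, SLOT3, SLOT5, SLOT6, SLOT2, SLOT8, SLOT7.
SLOT4 starts after SLOT1 ends; SLOT1 is clear from here.
SLOT3 starts before SLOT4 ends → SLOT4 and SLOT3 overlap.
SLOT5 starts before SLOT4 ends → SLOT4 and SLOT5 overlap.
SLOT6 starts after SLOT4 ends; SLOT4 is clear from here.
SLOT5 starts before SLOT3 ends → SLOT3 and SLOT5 overlap.
SLOT6 starts before SLOT3 ends → SLOT3 and SLOT6 overlap.
SLOT2 starts before SLOT3 ends → SLOT3 and SLOT2 overlap.
SLOT8 starts after SLOT3 ends; SLOT3 is clear from here.
SLOT6 starts before SLOT5 ends → SLOT5 and SLOT6 overlap.
SLOT2 starts before SLOT5 ends → SLOT5 and SLOT2 overlap.
SLOT8 starts after SLOT5 ends; SLOT5 is clear from here.
SLOT2 starts exactly when SLOT6 ends (back-to-back, no overlap); SLOT6 is clear from here.
SLOT8 starts after SLOT2 ends; SLOT2 is clear from here.
SLOT7 starts after SLOT8 ends.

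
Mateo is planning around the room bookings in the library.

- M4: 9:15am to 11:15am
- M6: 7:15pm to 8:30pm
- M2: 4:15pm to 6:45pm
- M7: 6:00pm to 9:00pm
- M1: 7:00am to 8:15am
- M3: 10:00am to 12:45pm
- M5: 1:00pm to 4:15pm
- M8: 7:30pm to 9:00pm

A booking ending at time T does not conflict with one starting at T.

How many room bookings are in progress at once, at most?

3

Walk through starts and ends in time order (an end at T is processed before a start at T):
7:00am start M1 → 1
8:15am end M1 → 0
9:15am start M4 → 1
10:00am start M3 → 2
11:15am end M4 → 1
12:45pm end M3 → 0
1:00pm start M5 → 1
4:15pm end M5 → 0
4:15pm start M2 → 1
6:00pm start M7 → 2
6:45pm end M2 → 1
7:15pm start M6 → 2
7:30pm start M8 → 3
8:30pm end M6 → 2
9:00pm end M7 → 1
9:00pm end M8 → 0
Peak is 3, at 7:30pm (M6, M7, M8).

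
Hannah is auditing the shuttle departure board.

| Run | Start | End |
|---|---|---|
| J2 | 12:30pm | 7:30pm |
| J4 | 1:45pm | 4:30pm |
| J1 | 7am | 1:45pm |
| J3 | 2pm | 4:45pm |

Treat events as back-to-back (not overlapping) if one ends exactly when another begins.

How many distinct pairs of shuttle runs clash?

Sorted by start: J1, J2, J4, J3.
J2 starts before J1 ends → J1 and J2 overlap.
J4 starts exactly when J1 ends (back-to-back, no overlap), so nothing later overlaps J1 either.
J4 starts before J2 ends → J2 and J4 overlap.
J3 starts before J2 ends → J2 and J3 overlap.
J3 starts before J4 ends → J4 and J3 overlap.
Overlapping pairs: J1 & J2, J2 & J3, J2 & J4, J3 & J4 — 4 in total.

4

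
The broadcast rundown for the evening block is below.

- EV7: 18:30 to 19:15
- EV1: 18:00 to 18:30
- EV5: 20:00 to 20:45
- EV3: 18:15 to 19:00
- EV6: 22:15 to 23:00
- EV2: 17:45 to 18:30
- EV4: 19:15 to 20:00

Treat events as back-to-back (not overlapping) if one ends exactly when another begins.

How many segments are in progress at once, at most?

Sweep the timeline, counting +1 at each start and −1 at each end (ends before starts at a tie):
17:45 start EV2 → 1
18:00 start EV1 → 2
18:15 start EV3 → 3
18:30 end EV1 → 2
18:30 end EV2 → 1
18:30 start EV7 → 2
19:00 end EV3 → 1
19:15 end EV7 → 0
19:15 start EV4 → 1
20:00 end EV4 → 0
20:00 start EV5 → 1
20:45 end EV5 → 0
22:15 start EV6 → 1
23:00 end EV6 → 0
Peak is 3, at 18:15 (EV1, EV2, EV3).

3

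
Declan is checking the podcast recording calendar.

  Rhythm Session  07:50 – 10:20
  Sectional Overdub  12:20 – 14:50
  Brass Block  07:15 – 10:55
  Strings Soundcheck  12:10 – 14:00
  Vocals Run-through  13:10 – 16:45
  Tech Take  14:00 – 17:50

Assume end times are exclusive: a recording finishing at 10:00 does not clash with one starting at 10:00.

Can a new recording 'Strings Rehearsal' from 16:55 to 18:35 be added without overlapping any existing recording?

No — it overlaps Tech Take

Brass Block: ends 10:55 at or before Strings Rehearsal starts 16:55 → clear.
Rhythm Session: ends 10:20 at or before Strings Rehearsal starts 16:55 → clear.
Strings Soundcheck: ends 14:00 at or before Strings Rehearsal starts 16:55 → clear.
Sectional Overdub: ends 14:50 at or before Strings Rehearsal starts 16:55 → clear.
Vocals Run-through: ends 16:45 at or before Strings Rehearsal starts 16:55 → clear.
Tech Take: starts 14:00 before Strings Rehearsal ends 18:35, and ends 17:50 after Strings Rehearsal starts 16:55 → overlap.
Strings Rehearsal overlaps Tech Take.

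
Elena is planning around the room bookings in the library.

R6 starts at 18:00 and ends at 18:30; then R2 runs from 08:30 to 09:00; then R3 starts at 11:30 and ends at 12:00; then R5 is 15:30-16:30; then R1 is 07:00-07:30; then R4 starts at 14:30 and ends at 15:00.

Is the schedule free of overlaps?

Sorted by start: R1, R2, R3, R4, R5, R6.
R2 starts after R1 ends, so nothing later overlaps R1 either.
R3 starts after R2 ends, so nothing later overlaps R2 either.
R4 starts after R3 ends, so nothing later overlaps R3 either.
R5 starts after R4 ends, so nothing later overlaps R4 either.
R6 starts after R5 ends.
Every pair is clear; the schedule has no overlaps.

Yes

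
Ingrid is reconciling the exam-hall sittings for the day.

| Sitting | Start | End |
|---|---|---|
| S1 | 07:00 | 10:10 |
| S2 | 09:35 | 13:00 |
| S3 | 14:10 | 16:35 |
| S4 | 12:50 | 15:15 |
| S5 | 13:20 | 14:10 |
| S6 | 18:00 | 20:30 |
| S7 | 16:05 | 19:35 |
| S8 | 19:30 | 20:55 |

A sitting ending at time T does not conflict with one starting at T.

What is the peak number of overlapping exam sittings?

3

Sort all start/end points and keep a running count:
07:00 start S1 → 1
09:35 start S2 → 2
10:10 end S1 → 1
12:50 start S4 → 2
13:00 end S2 → 1
13:20 start S5 → 2
14:10 end S5 → 1
14:10 start S3 → 2
15:15 end S4 → 1
16:05 start S7 → 2
16:35 end S3 → 1
18:00 start S6 → 2
19:30 start S8 → 3
19:35 end S7 → 2
20:30 end S6 → 1
20:55 end S8 → 0
Peak is 3, at 19:30 (S6, S7, S8).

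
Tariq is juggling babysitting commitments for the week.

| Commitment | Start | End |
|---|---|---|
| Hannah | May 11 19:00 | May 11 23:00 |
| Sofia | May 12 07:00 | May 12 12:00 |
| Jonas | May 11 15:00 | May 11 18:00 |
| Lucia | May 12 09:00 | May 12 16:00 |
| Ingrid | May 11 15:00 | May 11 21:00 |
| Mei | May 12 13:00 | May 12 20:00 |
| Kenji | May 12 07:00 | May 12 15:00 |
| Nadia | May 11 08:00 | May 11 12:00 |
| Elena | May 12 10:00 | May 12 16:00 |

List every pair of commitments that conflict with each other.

Sorted by start: Nadia, Jonas, Ingrid, Hannah, Sofia, Kenji, Lucia, Elena, Mei.
Jonas starts after Nadia ends, so Nadia has no further overlaps.
Ingrid starts before Jonas ends → Jonas and Ingrid overlap.
Hannah starts after Jonas ends, so Jonas has no further overlaps.
Hannah starts before Ingrid ends → Ingrid and Hannah overlap.
Sofia starts after Ingrid ends, so Ingrid has no further overlaps.
Sofia starts after Hannah ends, so Hannah has no further overlaps.
Kenji starts before Sofia ends → Sofia and Kenji overlap.
Lucia starts before Sofia ends → Sofia and Lucia overlap.
Elena starts before Sofia ends → Sofia and Elena overlap.
Mei starts after Sofia ends.
Lucia starts before Kenji ends → Kenji and Lucia overlap.
Elena starts before Kenji ends → Kenji and Elena overlap.
Mei starts before Kenji ends → Kenji and Mei overlap.
Elena starts before Lucia ends → Lucia and Elena overlap.
Mei starts before Lucia ends → Lucia and Mei overlap.
Mei starts before Elena ends → Elena and Mei overlap.

Elena & Kenji, Elena & Lucia, Elena & Mei, Elena & Sofia, Hannah & Ingrid, Ingrid & Jonas, Kenji & Lucia, Kenji & Mei, Kenji & Sofia, Lucia & Mei, Lucia & Sofia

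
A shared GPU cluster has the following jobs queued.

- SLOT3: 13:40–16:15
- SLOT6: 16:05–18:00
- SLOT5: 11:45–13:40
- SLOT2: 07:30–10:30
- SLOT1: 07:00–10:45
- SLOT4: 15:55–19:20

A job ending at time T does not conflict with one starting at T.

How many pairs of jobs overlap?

Sorted by start: SLOT1, SLOT2, SLOT5, SLOT3, SLOT4, SLOT6.
SLOT2 starts before SLOT1 ends → SLOT1 and SLOT2 overlap.
SLOT5 starts after SLOT1 ends, so nothing later overlaps SLOT1 either.
SLOT5 starts after SLOT2 ends, so nothing later overlaps SLOT2 either.
SLOT3 starts exactly when SLOT5 ends (back-to-back, no overlap), so nothing later overlaps SLOT5 either.
SLOT4 starts before SLOT3 ends → SLOT3 and SLOT4 overlap.
SLOT6 starts before SLOT3 ends → SLOT3 and SLOT6 overlap.
SLOT6 starts before SLOT4 ends → SLOT4 and SLOT6 overlap.
Overlapping pairs: SLOT1 & SLOT2, SLOT3 & SLOT4, SLOT3 & SLOT6, SLOT4 & SLOT6 — 4 in total.

4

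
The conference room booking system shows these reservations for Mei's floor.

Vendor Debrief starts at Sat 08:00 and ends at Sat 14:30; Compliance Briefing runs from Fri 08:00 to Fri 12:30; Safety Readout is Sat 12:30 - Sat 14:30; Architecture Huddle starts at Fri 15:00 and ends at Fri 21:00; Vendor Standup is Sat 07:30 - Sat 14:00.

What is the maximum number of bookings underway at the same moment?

3

Walk through starts and ends in time order (an end at T is processed before a start at T):
Fri 08:00 start Compliance Briefing → 1
Fri 12:30 end Compliance Briefing → 0
Fri 15:00 start Architecture Huddle → 1
Fri 21:00 end Architecture Huddle → 0
Sat 07:30 start Vendor Standup → 1
Sat 08:00 start Vendor Debrief → 2
Sat 12:30 start Safety Readout → 3
Sat 14:00 end Vendor Standup → 2
Sat 14:30 end Safety Readout → 1
Sat 14:30 end Vendor Debrief → 0
Peak is 3, at Sat 12:30 (Safety Readout, Vendor Debrief, Vendor Standup).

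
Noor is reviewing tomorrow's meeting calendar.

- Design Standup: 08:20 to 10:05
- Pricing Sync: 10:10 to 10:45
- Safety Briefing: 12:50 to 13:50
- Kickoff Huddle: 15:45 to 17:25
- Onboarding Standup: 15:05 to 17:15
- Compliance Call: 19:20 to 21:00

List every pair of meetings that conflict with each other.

Sorted by start: Design Standup, Pricing Sync, Safety Briefing, Onboarding Standup, Kickoff Huddle, Compliance Call.
Pricing Sync starts after Design Standup ends, so nothing later overlaps Design Standup either.
Safety Briefing starts after Pricing Sync ends, so nothing later overlaps Pricing Sync either.
Onboarding Standup starts after Safety Briefing ends, so nothing later overlaps Safety Briefing either.
Kickoff Huddle starts before Onboarding Standup ends → Onboarding Standup and Kickoff Huddle overlap.
Compliance Call starts after Onboarding Standup ends.
Compliance Call starts after Kickoff Huddle ends.

Kickoff Huddle & Onboarding Standup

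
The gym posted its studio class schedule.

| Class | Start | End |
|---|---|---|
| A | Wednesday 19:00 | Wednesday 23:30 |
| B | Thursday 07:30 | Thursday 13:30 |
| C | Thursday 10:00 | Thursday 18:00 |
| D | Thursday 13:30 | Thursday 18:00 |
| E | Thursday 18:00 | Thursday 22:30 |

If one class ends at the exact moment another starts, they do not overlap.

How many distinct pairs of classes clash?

2

Sorted by start: A, B, C, D, E.
B starts after A ends, so A has no further overlaps.
C starts before B ends → B and C overlap.
D starts exactly when B ends (back-to-back, no overlap), so B has no further overlaps.
D starts before C ends → C and D overlap.
E starts exactly when C ends (back-to-back, no overlap).
E starts exactly when D ends (back-to-back, no overlap).
Overlapping pairs: B & C, C & D — 2 in total.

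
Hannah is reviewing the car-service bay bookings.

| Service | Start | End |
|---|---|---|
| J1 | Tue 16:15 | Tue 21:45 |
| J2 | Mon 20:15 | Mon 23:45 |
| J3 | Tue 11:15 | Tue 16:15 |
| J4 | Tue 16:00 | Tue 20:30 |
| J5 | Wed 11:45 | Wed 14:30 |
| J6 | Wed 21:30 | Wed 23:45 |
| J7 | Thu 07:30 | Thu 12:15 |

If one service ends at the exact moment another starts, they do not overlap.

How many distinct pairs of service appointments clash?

Sorted by start: J2, J3, J4, J1, J5, J6, J7.
J3 starts after J2 ends, so J2 has no further overlaps.
J4 starts before J3 ends → J3 and J4 overlap.
J1 starts exactly when J3 ends (back-to-back, no overlap), so J3 has no further overlaps.
J1 starts before J4 ends → J4 and J1 overlap.
J5 starts after J4 ends, so J4 has no further overlaps.
J5 starts after J1 ends, so J1 has no further overlaps.
J6 starts after J5 ends, so J5 has no further overlaps.
J7 starts after J6 ends.
Overlapping pairs: J1 & J4, J3 & J4 — 2 in total.

2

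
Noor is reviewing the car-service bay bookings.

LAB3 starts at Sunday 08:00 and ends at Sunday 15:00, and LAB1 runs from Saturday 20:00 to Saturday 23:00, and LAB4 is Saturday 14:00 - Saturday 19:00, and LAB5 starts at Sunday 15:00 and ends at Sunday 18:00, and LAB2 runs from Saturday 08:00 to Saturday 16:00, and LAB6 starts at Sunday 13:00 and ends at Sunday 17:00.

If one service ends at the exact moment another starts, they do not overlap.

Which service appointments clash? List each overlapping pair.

Sorted by start: LAB2, LAB4, LAB1, LAB3, LAB6, LAB5.
LAB4 starts before LAB2 ends → LAB2 and LAB4 overlap.
LAB1 starts after LAB2 ends, so LAB2 has no further overlaps.
LAB1 starts after LAB4 ends, so LAB4 has no further overlaps.
LAB3 starts after LAB1 ends, so LAB1 has no further overlaps.
LAB6 starts before LAB3 ends → LAB3 and LAB6 overlap.
LAB5 starts exactly when LAB3 ends (back-to-back, no overlap).
LAB5 starts before LAB6 ends → LAB6 and LAB5 overlap.

LAB2 & LAB4, LAB3 & LAB6, LAB5 & LAB6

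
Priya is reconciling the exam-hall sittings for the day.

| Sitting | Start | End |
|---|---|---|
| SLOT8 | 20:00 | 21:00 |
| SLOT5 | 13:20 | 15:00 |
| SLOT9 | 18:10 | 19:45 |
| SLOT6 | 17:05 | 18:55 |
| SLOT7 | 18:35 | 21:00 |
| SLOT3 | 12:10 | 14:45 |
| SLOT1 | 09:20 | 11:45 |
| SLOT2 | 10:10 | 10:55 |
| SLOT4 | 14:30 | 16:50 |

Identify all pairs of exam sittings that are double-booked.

SLOT1 & SLOT2, SLOT3 & SLOT4, SLOT3 & SLOT5, SLOT4 & SLOT5, SLOT6 & SLOT7, SLOT6 & SLOT9, SLOT7 & SLOT8, SLOT7 & SLOT9

Two intervals overlap when each starts before the other ends.
Sorted by start: SLOT1, SLOT2, SLOT3, SLOT5, SLOT4, SLOT6, SLOT9, SLOT7, SLOT8.
SLOT2 starts before SLOT1 ends → SLOT1 and SLOT2 overlap.
SLOT3 starts after SLOT1 ends, so nothing later overlaps SLOT1 either.
SLOT3 starts after SLOT2 ends, so nothing later overlaps SLOT2 either.
SLOT5 starts before SLOT3 ends → SLOT3 and SLOT5 overlap.
SLOT4 starts before SLOT3 ends → SLOT3 and SLOT4 overlap.
SLOT6 starts after SLOT3 ends, so nothing later overlaps SLOT3 either.
SLOT4 starts before SLOT5 ends → SLOT5 and SLOT4 overlap.
SLOT6 starts after SLOT5 ends, so nothing later overlaps SLOT5 either.
SLOT6 starts after SLOT4 ends, so nothing later overlaps SLOT4 either.
SLOT9 starts before SLOT6 ends → SLOT6 and SLOT9 overlap.
SLOT7 starts before SLOT6 ends → SLOT6 and SLOT7 overlap.
SLOT8 starts after SLOT6 ends.
SLOT7 starts before SLOT9 ends → SLOT9 and SLOT7 overlap.
SLOT8 starts after SLOT9 ends.
SLOT8 starts before SLOT7 ends → SLOT7 and SLOT8 overlap.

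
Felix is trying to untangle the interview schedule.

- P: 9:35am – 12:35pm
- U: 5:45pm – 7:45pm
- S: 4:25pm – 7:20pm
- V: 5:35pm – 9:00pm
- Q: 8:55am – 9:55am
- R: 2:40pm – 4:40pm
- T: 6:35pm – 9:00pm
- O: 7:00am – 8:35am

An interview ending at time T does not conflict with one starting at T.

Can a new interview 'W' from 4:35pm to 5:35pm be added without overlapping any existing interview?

No — it overlaps R, S

O: ends 8:35am at or before W starts 4:35pm → clear.
Q: ends 9:55am at or before W starts 4:35pm → clear.
P: ends 12:35pm at or before W starts 4:35pm → clear.
R: starts 2:40pm before W ends 5:35pm, and ends 4:40pm after W starts 4:35pm → overlap.
S: starts 4:25pm before W ends 5:35pm, and ends 7:20pm after W starts 4:35pm → overlap.
V: starts 5:35pm at or after W ends 5:35pm → clear.
U: starts 5:45pm at or after W ends 5:35pm → clear.
T: starts 6:35pm at or after W ends 5:35pm → clear.
W overlaps R, S.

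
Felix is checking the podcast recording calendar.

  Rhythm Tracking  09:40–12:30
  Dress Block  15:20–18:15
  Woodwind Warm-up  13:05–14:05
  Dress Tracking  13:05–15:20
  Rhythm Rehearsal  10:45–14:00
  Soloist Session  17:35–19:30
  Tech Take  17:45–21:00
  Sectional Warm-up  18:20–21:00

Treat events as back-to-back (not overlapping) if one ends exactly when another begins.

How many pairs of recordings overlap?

Check each pair: they overlap iff neither finishes before the other starts.
Sorted by start: Rhythm Tracking, Rhythm Rehearsal, Woodwind Warm-up, Dress Tracking, Dress Block, Soloist Session, Tech Take, Sectional Warm-up.
Rhythm Rehearsal starts before Rhythm Tracking ends → Rhythm Tracking and Rhythm Rehearsal overlap.
Woodwind Warm-up starts after Rhythm Tracking ends — done with Rhythm Tracking.
Woodwind Warm-up starts before Rhythm Rehearsal ends → Rhythm Rehearsal and Woodwind Warm-up overlap.
Dress Tracking starts before Rhythm Rehearsal ends → Rhythm Rehearsal and Dress Tracking overlap.
Dress Block starts after Rhythm Rehearsal ends — done with Rhythm Rehearsal.
Dress Tracking starts before Woodwind Warm-up ends → Woodwind Warm-up and Dress Tracking overlap.
Dress Block starts after Woodwind Warm-up ends — done with Woodwind Warm-up.
Dress Block starts exactly when Dress Tracking ends (back-to-back, no overlap) — done with Dress Tracking.
Soloist Session starts before Dress Block ends → Dress Block and Soloist Session overlap.
Tech Take starts before Dress Block ends → Dress Block and Tech Take overlap.
Sectional Warm-up starts after Dress Block ends.
Tech Take starts before Soloist Session ends → Soloist Session and Tech Take overlap.
Sectional Warm-up starts before Soloist Session ends → Soloist Session and Sectional Warm-up overlap.
Sectional Warm-up starts before Tech Take ends → Tech Take and Sectional Warm-up overlap.
Overlapping pairs: Dress Block & Soloist Session, Dress Block & Tech Take, Dress Tracking & Rhythm Rehearsal, Dress Tracking & Woodwind Warm-up, Rhythm Rehearsal & Rhythm Tracking, Rhythm Rehearsal & Woodwind Warm-up, Sectional Warm-up & Soloist Session, Sectional Warm-up & Tech Take, Soloist Session & Tech Take — 9 in total.

9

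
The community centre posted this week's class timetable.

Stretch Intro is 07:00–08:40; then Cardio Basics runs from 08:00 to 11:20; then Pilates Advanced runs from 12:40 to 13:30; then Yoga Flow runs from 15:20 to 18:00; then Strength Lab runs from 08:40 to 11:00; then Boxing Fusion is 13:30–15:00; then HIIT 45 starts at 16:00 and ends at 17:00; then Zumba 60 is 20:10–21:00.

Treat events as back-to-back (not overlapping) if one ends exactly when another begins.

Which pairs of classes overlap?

Cardio Basics & Strength Lab, Cardio Basics & Stretch Intro, HIIT 45 & Yoga Flow

Sorted by start: Stretch Intro, Cardio Basics, Strength Lab, Pilates Advanced, Boxing Fusion, Yoga Flow, HIIT 45, Zumba 60.
Cardio Basics starts before Stretch Intro ends → Stretch Intro and Cardio Basics overlap.
Strength Lab starts exactly when Stretch Intro ends (back-to-back, no overlap); Stretch Intro is clear from here.
Strength Lab starts before Cardio Basics ends → Cardio Basics and Strength Lab overlap.
Pilates Advanced starts after Cardio Basics ends; Cardio Basics is clear from here.
Pilates Advanced starts after Strength Lab ends; Strength Lab is clear from here.
Boxing Fusion starts exactly when Pilates Advanced ends (back-to-back, no overlap); Pilates Advanced is clear from here.
Yoga Flow starts after Boxing Fusion ends; Boxing Fusion is clear from here.
HIIT 45 starts before Yoga Flow ends → Yoga Flow and HIIT 45 overlap.
Zumba 60 starts after Yoga Flow ends.
Zumba 60 starts after HIIT 45 ends.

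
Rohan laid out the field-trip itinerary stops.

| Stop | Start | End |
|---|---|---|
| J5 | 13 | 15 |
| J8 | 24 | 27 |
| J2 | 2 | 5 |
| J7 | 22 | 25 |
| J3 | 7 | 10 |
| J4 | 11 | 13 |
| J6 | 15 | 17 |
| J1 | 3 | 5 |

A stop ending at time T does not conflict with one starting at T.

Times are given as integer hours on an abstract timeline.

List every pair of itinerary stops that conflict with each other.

J1 & J2, J7 & J8

Check each pair: they overlap iff neither finishes before the other starts.
Sorted by start: J2, J1, J3, J4, J5, J6, J7, J8.
J1 starts before J2 ends → J2 and J1 overlap.
J3 starts after J2 ends, so J2 has no further overlaps.
J3 starts after J1 ends, so J1 has no further overlaps.
J4 starts after J3 ends, so J3 has no further overlaps.
J5 starts exactly when J4 ends (back-to-back, no overlap), so J4 has no further overlaps.
J6 starts exactly when J5 ends (back-to-back, no overlap), so J5 has no further overlaps.
J7 starts after J6 ends, so J6 has no further overlaps.
J8 starts before J7 ends → J7 and J8 overlap.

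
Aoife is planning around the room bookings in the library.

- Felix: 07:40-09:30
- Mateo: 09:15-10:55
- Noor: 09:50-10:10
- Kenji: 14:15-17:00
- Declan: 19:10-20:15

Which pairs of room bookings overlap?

Two intervals overlap when each starts before the other ends.
Sorted by start: Felix, Mateo, Noor, Kenji, Declan.
Mateo starts before Felix ends → Felix and Mateo overlap.
Noor starts after Felix ends; Felix is clear from here.
Noor starts before Mateo ends → Mateo and Noor overlap.
Kenji starts after Mateo ends; Mateo is clear from here.
Kenji starts after Noor ends; Noor is clear from here.
Declan starts after Kenji ends.

Felix & Mateo, Mateo & Noor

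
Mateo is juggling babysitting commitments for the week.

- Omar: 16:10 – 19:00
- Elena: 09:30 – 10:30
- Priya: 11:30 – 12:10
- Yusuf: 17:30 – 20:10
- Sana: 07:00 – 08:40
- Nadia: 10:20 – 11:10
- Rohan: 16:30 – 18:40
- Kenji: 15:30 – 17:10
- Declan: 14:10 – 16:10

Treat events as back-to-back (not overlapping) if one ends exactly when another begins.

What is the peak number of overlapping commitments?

3

Sort all start/end points and keep a running count:
07:00 start Sana → 1
08:40 end Sana → 0
09:30 start Elena → 1
10:20 start Nadia → 2
10:30 end Elena → 1
11:10 end Nadia → 0
11:30 start Priya → 1
12:10 end Priya → 0
14:10 start Declan → 1
15:30 start Kenji → 2
16:10 end Declan → 1
16:10 start Omar → 2
16:30 start Rohan → 3
17:10 end Kenji → 2
17:30 start Yusuf → 3
18:40 end Rohan → 2
19:00 end Omar → 1
20:10 end Yusuf → 0
Peak is 3, at 16:30 (Kenji, Omar, Rohan).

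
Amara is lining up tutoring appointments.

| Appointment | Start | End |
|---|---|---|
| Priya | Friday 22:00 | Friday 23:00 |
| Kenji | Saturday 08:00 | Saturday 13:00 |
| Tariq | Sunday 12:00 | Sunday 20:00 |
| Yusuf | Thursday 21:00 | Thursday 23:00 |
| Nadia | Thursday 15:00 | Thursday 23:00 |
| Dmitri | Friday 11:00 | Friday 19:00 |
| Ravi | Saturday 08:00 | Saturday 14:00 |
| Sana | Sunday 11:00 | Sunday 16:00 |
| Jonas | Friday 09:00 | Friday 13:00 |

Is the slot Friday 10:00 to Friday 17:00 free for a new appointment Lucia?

Nadia: ends Thursday 23:00 at or before Lucia starts Friday 10:00 → clear.
Yusuf: ends Thursday 23:00 at or before Lucia starts Friday 10:00 → clear.
Jonas: starts Friday 09:00 before Lucia ends Friday 17:00, and ends Friday 13:00 after Lucia starts Friday 10:00 → overlap.
Dmitri: starts Friday 11:00 before Lucia ends Friday 17:00, and ends Friday 19:00 after Lucia starts Friday 10:00 → overlap.
Priya: starts Friday 22:00 at or after Lucia ends Friday 17:00 → clear.
Kenji: starts Saturday 08:00 at or after Lucia ends Friday 17:00 → clear.
Ravi: starts Saturday 08:00 at or after Lucia ends Friday 17:00 → clear.
Sana: starts Sunday 11:00 at or after Lucia ends Friday 17:00 → clear.
Tariq: starts Sunday 12:00 at or after Lucia ends Friday 17:00 → clear.
Lucia overlaps Dmitri, Jonas.

No — it overlaps Dmitri, Jonas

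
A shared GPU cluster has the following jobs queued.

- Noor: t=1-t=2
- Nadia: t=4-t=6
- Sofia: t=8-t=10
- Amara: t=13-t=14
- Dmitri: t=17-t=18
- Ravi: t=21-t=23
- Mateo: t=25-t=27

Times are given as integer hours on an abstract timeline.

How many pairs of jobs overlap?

Two intervals overlap when each starts before the other ends.
Sorted by start: Noor, Nadia, Sofia, Amara, Dmitri, Ravi, Mateo.
Nadia starts after Noor ends; Noor is clear from here.
Sofia starts after Nadia ends; Nadia is clear from here.
Amara starts after Sofia ends; Sofia is clear from here.
Dmitri starts after Amara ends; Amara is clear from here.
Ravi starts after Dmitri ends; Dmitri is clear from here.
Mateo starts after Ravi ends.
No pair overlaps.

0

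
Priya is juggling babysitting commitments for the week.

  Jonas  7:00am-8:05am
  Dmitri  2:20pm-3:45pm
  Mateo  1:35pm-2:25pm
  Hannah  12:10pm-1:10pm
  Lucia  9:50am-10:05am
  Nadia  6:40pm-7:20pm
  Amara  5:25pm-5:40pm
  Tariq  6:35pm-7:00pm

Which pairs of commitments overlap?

Dmitri & Mateo, Nadia & Tariq

Two intervals overlap when each starts before the other ends.
Sorted by start: Jonas, Lucia, Hannah, Mateo, Dmitri, Amara, Tariq, Nadia.
Lucia starts after Jonas ends, so Jonas has no further overlaps.
Hannah starts after Lucia ends, so Lucia has no further overlaps.
Mateo starts after Hannah ends, so Hannah has no further overlaps.
Dmitri starts before Mateo ends → Mateo and Dmitri overlap.
Amara starts after Mateo ends, so Mateo has no further overlaps.
Amara starts after Dmitri ends, so Dmitri has no further overlaps.
Tariq starts after Amara ends, so Amara has no further overlaps.
Nadia starts before Tariq ends → Tariq and Nadia overlap.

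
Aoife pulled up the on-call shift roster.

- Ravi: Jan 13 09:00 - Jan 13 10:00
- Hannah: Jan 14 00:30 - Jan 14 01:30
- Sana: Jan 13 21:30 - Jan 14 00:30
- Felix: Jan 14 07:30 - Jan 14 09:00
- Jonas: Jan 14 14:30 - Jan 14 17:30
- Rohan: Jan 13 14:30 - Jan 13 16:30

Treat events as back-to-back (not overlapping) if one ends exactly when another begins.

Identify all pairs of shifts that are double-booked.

Sorted by start: Ravi, Rohan, Sana, Hannah, Felix, Jonas.
Rohan starts after Ravi ends, so nothing later overlaps Ravi either.
Sana starts after Rohan ends, so nothing later overlaps Rohan either.
Hannah starts exactly when Sana ends (back-to-back, no overlap), so nothing later overlaps Sana either.
Felix starts after Hannah ends, so nothing later overlaps Hannah either.
Jonas starts after Felix ends.

none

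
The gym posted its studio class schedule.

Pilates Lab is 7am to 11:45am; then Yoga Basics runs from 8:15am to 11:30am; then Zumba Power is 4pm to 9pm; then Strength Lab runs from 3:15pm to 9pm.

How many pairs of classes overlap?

Two intervals overlap when each starts before the other ends.
Sorted by start: Pilates Lab, Yoga Basics, Strength Lab, Zumba Power.
Yoga Basics starts before Pilates Lab ends → Pilates Lab and Yoga Basics overlap.
Strength Lab starts after Pilates Lab ends — done with Pilates Lab.
Strength Lab starts after Yoga Basics ends — done with Yoga Basics.
Zumba Power starts before Strength Lab ends → Strength Lab and Zumba Power overlap.
Overlapping pairs: Pilates Lab & Yoga Basics, Strength Lab & Zumba Power — 2 in total.

2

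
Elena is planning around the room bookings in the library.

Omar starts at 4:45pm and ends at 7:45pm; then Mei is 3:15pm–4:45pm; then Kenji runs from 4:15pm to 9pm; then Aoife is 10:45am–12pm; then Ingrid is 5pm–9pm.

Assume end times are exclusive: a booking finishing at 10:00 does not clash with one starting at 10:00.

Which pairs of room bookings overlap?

Sorted by start: Aoife, Mei, Kenji, Omar, Ingrid.
Mei starts after Aoife ends — done with Aoife.
Kenji starts before Mei ends → Mei and Kenji overlap.
Omar starts exactly when Mei ends (back-to-back, no overlap) — done with Mei.
Omar starts before Kenji ends → Kenji and Omar overlap.
Ingrid starts before Kenji ends → Kenji and Ingrid overlap.
Ingrid starts before Omar ends → Omar and Ingrid overlap.

Ingrid & Kenji, Ingrid & Omar, Kenji & Mei, Kenji & Omar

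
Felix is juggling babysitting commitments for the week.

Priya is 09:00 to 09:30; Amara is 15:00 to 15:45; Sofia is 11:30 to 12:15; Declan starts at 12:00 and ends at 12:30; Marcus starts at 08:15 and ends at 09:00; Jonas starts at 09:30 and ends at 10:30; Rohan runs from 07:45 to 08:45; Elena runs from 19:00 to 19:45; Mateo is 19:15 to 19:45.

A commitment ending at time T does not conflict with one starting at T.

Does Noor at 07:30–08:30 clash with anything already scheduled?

Rohan: starts 07:45 before Noor ends 08:30, and ends 08:45 after Noor starts 07:30 → overlap.
Marcus: starts 08:15 before Noor ends 08:30, and ends 09:00 after Noor starts 07:30 → overlap.
Priya: starts 09:00 at or after Noor ends 08:30 → clear.
Jonas: starts 09:30 at or after Noor ends 08:30 → clear.
Sofia: starts 11:30 at or after Noor ends 08:30 → clear.
Declan: starts 12:00 at or after Noor ends 08:30 → clear.
Amara: starts 15:00 at or after Noor ends 08:30 → clear.
Elena: starts 19:00 at or after Noor ends 08:30 → clear.
Mateo: starts 19:15 at or after Noor ends 08:30 → clear.
Noor overlaps Rohan, Marcus.

Yes — it overlaps Marcus, Rohan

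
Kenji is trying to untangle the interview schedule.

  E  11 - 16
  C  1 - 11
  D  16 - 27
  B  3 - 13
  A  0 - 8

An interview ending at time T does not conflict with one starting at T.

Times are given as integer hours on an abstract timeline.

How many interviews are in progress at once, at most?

3

Walk through starts and ends in time order (an end at T is processed before a start at T):
0 start A → 1
1 start C → 2
3 start B → 3
8 end A → 2
11 end C → 1
11 start E → 2
13 end B → 1
16 end E → 0
16 start D → 1
27 end D → 0
Peak is 3, at 3 (A, B, C).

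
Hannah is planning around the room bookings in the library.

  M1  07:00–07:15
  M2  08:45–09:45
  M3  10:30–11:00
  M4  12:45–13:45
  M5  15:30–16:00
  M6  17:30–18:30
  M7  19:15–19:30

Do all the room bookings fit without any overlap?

Two intervals overlap when each starts before the other ends.
Sorted by start: M1, M2, M3, M4, M5, M6, M7.
M2 starts after M1 ends — done with M1.
M3 starts after M2 ends — done with M2.
M4 starts after M3 ends — done with M3.
M5 starts after M4 ends — done with M4.
M6 starts after M5 ends — done with M5.
M7 starts after M6 ends.
Every pair is clear; the schedule has no overlaps.

Yes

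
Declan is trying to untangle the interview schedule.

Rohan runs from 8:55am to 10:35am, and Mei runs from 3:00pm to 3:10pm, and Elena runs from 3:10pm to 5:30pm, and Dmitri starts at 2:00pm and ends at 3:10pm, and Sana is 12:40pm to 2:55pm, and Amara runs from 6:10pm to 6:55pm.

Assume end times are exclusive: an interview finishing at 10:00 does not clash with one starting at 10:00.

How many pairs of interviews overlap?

Two intervals overlap when each starts before the other ends.
Sorted by start: Rohan, Sana, Dmitri, Mei, Elena, Amara.
Sana starts after Rohan ends, so nothing later overlaps Rohan either.
Dmitri starts before Sana ends → Sana and Dmitri overlap.
Mei starts after Sana ends, so nothing later overlaps Sana either.
Mei starts before Dmitri ends → Dmitri and Mei overlap.
Elena starts exactly when Dmitri ends (back-to-back, no overlap), so nothing later overlaps Dmitri either.
Elena starts exactly when Mei ends (back-to-back, no overlap), so nothing later overlaps Mei either.
Amara starts after Elena ends.
Overlapping pairs: Dmitri & Mei, Dmitri & Sana — 2 in total.

2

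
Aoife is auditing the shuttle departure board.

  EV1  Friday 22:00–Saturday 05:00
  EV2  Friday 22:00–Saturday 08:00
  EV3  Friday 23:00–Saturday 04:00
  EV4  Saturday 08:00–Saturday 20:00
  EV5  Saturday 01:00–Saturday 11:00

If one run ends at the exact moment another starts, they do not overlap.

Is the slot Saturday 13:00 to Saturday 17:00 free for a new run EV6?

EV1: ends Saturday 05:00 at or before EV6 starts Saturday 13:00 → clear.
EV2: ends Saturday 08:00 at or before EV6 starts Saturday 13:00 → clear.
EV3: ends Saturday 04:00 at or before EV6 starts Saturday 13:00 → clear.
EV5: ends Saturday 11:00 at or before EV6 starts Saturday 13:00 → clear.
EV4: starts Saturday 08:00 before EV6 ends Saturday 17:00, and ends Saturday 20:00 after EV6 starts Saturday 13:00 → overlap.
EV6 overlaps EV4.

No — it overlaps EV4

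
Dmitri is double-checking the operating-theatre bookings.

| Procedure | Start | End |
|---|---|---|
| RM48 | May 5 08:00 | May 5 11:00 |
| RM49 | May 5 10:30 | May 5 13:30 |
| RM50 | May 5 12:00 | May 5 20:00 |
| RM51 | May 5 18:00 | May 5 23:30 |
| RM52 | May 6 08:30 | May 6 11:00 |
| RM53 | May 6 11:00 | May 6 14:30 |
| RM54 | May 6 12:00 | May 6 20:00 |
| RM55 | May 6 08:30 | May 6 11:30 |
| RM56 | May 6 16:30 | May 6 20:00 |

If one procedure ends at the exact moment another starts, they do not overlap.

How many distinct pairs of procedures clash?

Sorted by start: RM48, RM49, RM50, RM51, RM52, RM55, RM53, RM54, RM56.
RM49 starts before RM48 ends → RM48 and RM49 overlap.
RM50 starts after RM48 ends, so nothing later overlaps RM48 either.
RM50 starts before RM49 ends → RM49 and RM50 overlap.
RM51 starts after RM49 ends, so nothing later overlaps RM49 either.
RM51 starts before RM50 ends → RM50 and RM51 overlap.
RM52 starts after RM50 ends, so nothing later overlaps RM50 either.
RM52 starts after RM51 ends, so nothing later overlaps RM51 either.
RM55 starts before RM52 ends → RM52 and RM55 overlap.
RM53 starts exactly when RM52 ends (back-to-back, no overlap), so nothing later overlaps RM52 either.
RM53 starts before RM55 ends → RM55 and RM53 overlap.
RM54 starts after RM55 ends, so nothing later overlaps RM55 either.
RM54 starts before RM53 ends → RM53 and RM54 overlap.
RM56 starts after RM53 ends.
RM56 starts before RM54 ends → RM54 and RM56 overlap.
Overlapping pairs: RM48 & RM49, RM49 & RM50, RM50 & RM51, RM52 & RM55, RM53 & RM54, RM53 & RM55, RM54 & RM56 — 7 in total.

7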